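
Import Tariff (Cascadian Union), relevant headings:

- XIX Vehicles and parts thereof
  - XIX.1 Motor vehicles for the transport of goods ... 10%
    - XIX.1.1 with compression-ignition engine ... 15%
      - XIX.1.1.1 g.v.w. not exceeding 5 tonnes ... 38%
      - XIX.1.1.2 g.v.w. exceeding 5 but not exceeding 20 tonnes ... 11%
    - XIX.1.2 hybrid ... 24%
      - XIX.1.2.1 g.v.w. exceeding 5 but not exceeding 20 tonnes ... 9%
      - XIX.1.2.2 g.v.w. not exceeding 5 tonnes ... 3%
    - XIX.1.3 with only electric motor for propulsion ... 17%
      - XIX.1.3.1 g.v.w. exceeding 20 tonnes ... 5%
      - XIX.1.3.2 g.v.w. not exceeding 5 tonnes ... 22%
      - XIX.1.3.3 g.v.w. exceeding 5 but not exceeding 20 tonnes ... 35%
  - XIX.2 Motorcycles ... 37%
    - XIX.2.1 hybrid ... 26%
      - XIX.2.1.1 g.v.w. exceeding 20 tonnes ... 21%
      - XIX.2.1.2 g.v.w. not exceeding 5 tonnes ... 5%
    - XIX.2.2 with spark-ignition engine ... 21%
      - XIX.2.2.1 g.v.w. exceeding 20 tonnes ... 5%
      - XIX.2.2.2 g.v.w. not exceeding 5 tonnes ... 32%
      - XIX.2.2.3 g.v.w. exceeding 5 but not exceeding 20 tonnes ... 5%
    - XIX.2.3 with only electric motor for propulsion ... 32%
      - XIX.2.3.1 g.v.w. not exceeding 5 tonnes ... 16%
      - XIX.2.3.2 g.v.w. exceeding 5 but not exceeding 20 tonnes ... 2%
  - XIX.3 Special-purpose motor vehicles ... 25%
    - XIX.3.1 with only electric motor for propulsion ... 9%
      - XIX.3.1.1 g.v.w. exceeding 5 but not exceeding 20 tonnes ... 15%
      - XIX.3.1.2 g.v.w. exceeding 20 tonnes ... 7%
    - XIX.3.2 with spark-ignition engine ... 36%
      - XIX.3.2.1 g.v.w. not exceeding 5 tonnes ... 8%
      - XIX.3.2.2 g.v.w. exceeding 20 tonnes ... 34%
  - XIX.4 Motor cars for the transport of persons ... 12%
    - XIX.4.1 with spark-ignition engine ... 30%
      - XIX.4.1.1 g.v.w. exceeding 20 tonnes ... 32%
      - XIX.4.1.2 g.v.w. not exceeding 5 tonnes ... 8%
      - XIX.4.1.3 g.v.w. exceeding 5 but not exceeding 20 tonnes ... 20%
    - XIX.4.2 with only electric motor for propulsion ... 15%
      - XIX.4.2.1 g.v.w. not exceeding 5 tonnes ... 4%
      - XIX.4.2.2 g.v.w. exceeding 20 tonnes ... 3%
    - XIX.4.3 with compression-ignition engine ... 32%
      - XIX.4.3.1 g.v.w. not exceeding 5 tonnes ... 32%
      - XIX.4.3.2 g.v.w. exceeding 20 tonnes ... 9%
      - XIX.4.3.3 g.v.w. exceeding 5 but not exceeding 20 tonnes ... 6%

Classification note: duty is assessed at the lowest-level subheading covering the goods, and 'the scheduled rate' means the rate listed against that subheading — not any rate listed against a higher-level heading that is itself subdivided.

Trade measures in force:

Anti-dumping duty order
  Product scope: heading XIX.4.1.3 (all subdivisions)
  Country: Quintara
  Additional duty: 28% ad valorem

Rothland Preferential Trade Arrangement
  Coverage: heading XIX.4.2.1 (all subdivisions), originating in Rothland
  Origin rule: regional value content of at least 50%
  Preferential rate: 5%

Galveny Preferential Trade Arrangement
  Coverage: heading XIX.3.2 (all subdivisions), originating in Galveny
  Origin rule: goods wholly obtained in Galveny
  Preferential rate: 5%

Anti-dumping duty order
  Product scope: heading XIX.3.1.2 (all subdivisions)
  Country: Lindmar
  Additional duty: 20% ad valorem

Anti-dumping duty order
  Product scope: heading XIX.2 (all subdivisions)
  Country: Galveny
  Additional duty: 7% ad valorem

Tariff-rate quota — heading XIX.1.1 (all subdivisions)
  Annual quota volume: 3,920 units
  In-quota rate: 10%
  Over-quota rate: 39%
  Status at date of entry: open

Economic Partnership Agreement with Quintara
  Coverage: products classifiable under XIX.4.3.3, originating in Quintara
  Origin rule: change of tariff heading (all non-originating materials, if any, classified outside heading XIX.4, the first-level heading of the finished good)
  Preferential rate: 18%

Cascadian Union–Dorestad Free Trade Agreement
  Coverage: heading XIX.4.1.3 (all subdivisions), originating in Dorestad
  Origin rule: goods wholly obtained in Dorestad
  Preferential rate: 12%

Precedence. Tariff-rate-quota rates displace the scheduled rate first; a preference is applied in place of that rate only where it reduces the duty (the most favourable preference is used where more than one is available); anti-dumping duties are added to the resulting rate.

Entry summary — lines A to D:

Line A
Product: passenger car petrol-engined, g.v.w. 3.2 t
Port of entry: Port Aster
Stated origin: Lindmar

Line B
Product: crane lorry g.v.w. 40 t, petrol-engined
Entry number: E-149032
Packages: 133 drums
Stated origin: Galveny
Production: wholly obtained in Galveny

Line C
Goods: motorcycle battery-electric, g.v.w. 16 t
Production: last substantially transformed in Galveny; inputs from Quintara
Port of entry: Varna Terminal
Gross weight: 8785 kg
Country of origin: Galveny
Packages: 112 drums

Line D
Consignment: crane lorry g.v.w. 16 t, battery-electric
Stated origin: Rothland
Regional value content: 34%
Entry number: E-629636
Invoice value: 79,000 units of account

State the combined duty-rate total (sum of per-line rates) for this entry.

37%

Line A: passenger car → XIX.4; petrol-engined → XIX.4.1; g.v.w. 3.2 t → XIX.4.1.2. Scheduled 8%. No special measure applies. → 8%.
Line B: crane lorry → XIX.3; petrol-engined → XIX.3.2; g.v.w. 40 t → XIX.3.2.2. Scheduled 34%. Galveny agreement on XIX.3.2: wholly obtained → 5% available; preferential 5%. → 5%.
Line C: motorcycle → XIX.2; battery-electric → XIX.2.3; g.v.w. 16 t → XIX.2.3.2. Scheduled 2%. Galveny agreement on XIX.3.2: XIX.2.3.2 not covered; anti-dumping (Galveny, XIX.2): +7%; total 2% + 7% = 9%. → 9%.
Line D: crane lorry → XIX.3; battery-electric → XIX.3.1; g.v.w. 16 t → XIX.3.1.1. Scheduled 15%. Rothland agreement on XIX.4.2.1: XIX.3.1.1 not covered. → 15%.
Sum: 8% + 5% + 9% + 15% = 37%.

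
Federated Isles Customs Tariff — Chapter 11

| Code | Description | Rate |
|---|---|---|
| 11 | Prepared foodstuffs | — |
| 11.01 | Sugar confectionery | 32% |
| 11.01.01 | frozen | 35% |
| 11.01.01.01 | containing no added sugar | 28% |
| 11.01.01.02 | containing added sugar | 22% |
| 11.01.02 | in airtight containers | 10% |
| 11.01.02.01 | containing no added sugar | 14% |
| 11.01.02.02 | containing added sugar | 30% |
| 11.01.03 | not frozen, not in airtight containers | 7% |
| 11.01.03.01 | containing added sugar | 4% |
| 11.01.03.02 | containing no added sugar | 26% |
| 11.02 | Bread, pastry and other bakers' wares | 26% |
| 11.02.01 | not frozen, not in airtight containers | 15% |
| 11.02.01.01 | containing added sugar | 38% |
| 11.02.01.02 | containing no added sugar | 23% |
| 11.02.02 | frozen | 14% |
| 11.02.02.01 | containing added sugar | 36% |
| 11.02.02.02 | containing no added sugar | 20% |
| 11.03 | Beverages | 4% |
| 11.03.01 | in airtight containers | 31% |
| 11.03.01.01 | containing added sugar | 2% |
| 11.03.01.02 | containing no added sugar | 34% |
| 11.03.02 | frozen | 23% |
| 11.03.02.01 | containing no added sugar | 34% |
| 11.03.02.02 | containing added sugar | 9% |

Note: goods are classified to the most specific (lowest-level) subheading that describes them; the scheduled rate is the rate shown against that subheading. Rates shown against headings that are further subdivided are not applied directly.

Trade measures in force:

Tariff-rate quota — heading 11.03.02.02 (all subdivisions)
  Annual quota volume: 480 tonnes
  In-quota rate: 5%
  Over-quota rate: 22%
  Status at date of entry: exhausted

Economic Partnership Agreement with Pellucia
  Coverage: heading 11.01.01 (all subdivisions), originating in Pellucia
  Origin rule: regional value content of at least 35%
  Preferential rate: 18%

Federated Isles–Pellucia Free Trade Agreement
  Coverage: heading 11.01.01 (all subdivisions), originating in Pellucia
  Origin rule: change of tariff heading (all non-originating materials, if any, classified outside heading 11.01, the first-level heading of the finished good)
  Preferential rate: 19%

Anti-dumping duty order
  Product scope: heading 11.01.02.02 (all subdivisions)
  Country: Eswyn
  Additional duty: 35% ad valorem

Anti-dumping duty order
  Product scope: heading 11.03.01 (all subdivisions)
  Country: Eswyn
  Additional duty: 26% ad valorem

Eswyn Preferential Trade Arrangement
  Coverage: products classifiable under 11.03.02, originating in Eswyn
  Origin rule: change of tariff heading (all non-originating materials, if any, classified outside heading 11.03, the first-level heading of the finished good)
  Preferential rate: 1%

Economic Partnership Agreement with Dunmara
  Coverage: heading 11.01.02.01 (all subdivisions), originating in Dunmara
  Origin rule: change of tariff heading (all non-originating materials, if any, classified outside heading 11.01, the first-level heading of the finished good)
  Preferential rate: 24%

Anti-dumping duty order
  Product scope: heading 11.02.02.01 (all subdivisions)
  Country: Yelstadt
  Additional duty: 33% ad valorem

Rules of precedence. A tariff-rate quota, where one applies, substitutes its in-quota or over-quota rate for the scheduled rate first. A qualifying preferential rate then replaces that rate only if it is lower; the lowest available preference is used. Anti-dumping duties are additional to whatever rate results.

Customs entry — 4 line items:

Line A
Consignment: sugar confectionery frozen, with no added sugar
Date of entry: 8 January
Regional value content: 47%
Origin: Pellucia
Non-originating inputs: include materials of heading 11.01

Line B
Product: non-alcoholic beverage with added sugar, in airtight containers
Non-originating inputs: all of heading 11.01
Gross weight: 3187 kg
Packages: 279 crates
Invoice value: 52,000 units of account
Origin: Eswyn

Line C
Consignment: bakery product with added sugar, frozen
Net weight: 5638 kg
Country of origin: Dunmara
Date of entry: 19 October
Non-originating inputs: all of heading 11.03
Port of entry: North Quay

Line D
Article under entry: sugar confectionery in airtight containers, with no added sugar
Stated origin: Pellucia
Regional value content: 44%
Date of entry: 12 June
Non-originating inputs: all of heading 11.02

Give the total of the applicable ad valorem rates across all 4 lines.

Line A: sugar confectionery → 11.01; frozen → 11.01.01; with no added sugar → 11.01.01.01. Scheduled 28%. Pellucia agreement on 11.01.01: RVC ≥ 35% → 18% available; Pellucia agreement on 11.01.01: CTH not met; preferential 18%. → 18%.
Line B: non-alcoholic beverage → 11.03; in airtight containers → 11.03.01; with added sugar → 11.03.01.01. Scheduled 2%. Eswyn agreement on 11.03.02: 11.03.01.01 not covered; anti-dumping (Eswyn, 11.03.01): +26%; total 2% + 26% = 28%. → 28%.
Line C: bakery product → 11.02; frozen → 11.02.02; with added sugar → 11.02.02.01. Scheduled 36%. Dunmara agreement on 11.01.02.01: 11.02.02.01 not covered. → 36%.
Line D: sugar confectionery → 11.01; in airtight containers → 11.01.02; with no added sugar → 11.01.02.01. Scheduled 14%. Pellucia agreement on 11.01.01: 11.01.02.01 not covered; Pellucia agreement on 11.01.01: 11.01.02.01 not covered. → 14%.
Sum: 18% + 28% + 36% + 14% = 96%.

96%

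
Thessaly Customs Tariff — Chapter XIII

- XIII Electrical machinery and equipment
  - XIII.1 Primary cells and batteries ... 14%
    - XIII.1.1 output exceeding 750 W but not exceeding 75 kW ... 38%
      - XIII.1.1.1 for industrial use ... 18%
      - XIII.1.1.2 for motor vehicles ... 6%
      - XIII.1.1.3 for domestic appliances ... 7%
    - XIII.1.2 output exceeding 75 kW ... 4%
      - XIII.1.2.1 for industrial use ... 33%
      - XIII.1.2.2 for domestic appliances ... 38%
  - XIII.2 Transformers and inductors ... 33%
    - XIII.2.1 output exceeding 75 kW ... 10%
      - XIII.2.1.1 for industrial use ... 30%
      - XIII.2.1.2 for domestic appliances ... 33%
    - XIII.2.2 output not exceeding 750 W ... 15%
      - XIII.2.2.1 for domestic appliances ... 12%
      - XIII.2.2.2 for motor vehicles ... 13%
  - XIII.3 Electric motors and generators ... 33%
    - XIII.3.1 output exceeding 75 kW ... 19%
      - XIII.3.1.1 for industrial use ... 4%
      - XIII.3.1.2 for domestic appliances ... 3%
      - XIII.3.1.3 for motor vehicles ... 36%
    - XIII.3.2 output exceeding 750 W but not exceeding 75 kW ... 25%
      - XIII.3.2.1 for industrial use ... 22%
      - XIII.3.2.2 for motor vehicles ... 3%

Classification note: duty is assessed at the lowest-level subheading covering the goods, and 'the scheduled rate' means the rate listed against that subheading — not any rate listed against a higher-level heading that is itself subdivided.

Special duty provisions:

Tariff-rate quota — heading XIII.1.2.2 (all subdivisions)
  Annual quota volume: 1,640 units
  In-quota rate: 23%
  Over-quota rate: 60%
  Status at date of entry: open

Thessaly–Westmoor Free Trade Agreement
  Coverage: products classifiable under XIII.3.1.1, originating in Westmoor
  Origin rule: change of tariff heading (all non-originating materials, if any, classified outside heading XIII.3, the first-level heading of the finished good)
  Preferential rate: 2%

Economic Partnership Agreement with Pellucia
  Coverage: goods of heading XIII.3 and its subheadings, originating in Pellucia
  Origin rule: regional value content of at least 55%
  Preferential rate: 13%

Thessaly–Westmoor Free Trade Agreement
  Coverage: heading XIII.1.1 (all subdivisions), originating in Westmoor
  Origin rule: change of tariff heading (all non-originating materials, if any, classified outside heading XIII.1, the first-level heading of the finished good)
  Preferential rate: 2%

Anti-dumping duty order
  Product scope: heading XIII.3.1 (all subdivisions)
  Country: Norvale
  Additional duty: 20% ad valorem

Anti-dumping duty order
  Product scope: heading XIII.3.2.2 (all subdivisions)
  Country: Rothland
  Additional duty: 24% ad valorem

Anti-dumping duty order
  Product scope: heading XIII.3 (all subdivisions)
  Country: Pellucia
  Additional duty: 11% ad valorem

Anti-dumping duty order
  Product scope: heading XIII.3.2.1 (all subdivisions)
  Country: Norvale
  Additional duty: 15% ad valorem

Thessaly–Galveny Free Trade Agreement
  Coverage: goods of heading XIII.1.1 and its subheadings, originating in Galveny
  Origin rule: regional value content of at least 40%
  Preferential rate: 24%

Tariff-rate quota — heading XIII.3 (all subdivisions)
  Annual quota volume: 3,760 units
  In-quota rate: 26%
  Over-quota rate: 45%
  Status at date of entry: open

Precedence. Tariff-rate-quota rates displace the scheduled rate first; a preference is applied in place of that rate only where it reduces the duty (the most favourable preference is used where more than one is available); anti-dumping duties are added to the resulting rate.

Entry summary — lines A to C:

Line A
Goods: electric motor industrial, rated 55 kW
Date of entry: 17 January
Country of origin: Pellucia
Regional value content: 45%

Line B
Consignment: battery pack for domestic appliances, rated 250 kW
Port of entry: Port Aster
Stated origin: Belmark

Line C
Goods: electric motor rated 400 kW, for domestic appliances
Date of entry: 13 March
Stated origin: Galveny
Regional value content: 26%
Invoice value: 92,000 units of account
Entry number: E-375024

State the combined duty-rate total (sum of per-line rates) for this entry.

86%

Line A: electric motor → XIII.3; rated 55 kW → XIII.3.2; industrial → XIII.3.2.1. Scheduled 22%. quota on XIII.3 open → in-quota 26%; Pellucia agreement on XIII.3: RVC < 55%; anti-dumping (Pellucia, XIII.3): +11%; total 26% + 11% = 37%. → 37%.
Line B: battery pack → XIII.1; rated 250 kW → XIII.1.2; for domestic appliances → XIII.1.2.2. Scheduled 38%. quota on XIII.1.2.2 open → in-quota 23%. → 23%.
Line C: electric motor → XIII.3; rated 400 kW → XIII.3.1; for domestic appliances → XIII.3.1.2. Scheduled 3%. quota on XIII.3 open → in-quota 26%; Galveny agreement on XIII.1.1: XIII.3.1.2 not covered. → 26%.
Sum: 37% + 23% + 26% = 86%.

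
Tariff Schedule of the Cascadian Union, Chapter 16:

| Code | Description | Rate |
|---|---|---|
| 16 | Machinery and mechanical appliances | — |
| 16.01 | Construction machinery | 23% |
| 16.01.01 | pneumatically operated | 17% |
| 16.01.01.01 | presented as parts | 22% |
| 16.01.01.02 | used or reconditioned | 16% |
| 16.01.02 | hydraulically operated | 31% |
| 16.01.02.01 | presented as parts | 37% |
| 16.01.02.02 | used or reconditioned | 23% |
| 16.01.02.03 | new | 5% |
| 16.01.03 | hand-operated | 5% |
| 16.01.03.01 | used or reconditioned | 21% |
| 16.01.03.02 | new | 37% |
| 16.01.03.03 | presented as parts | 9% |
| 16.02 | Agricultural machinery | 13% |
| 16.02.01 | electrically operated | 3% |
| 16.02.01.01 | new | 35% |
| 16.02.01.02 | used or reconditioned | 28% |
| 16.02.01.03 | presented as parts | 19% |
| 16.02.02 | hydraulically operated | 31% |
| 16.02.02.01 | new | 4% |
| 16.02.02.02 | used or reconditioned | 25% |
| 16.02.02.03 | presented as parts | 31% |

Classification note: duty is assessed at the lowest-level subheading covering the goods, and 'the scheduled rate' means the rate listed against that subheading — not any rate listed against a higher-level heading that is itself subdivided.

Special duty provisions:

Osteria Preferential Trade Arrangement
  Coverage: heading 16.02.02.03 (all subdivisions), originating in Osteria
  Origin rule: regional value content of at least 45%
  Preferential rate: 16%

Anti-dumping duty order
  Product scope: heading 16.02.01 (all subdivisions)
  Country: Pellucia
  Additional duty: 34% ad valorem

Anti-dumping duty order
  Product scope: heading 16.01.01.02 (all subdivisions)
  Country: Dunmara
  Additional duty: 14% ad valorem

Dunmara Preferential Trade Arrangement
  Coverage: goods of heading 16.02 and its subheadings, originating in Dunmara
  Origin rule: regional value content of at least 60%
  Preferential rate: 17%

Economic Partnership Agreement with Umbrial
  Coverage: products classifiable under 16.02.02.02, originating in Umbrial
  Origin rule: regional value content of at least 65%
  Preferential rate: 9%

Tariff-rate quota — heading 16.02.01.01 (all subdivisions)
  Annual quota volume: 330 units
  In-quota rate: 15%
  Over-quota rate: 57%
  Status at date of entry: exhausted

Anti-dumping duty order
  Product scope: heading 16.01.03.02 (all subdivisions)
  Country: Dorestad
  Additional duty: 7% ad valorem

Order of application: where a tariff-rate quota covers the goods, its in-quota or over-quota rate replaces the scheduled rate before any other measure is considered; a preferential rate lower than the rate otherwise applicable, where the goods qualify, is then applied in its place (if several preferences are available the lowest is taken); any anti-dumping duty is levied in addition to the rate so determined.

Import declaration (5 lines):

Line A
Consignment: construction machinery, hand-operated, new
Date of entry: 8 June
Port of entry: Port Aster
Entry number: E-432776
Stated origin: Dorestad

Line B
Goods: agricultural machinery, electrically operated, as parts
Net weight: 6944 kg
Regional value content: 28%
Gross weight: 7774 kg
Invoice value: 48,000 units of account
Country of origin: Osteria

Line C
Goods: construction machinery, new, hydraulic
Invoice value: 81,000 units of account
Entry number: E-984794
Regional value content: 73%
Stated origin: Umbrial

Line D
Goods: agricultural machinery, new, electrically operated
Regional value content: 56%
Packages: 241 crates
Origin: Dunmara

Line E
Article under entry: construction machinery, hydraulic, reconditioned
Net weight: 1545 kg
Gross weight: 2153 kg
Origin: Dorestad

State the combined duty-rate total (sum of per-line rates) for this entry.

148%

Line A: construction → 16.01; hand-operated → 16.01.03; new → 16.01.03.02. Scheduled 37%. anti-dumping (Dorestad, 16.01.03.02): +7%; total 37% + 7% = 44%. → 44%.
Line B: agricultural → 16.02; electrically operated → 16.02.01; as parts → 16.02.01.03. Scheduled 19%. Osteria agreement on 16.02.02.03: 16.02.01.03 not covered. → 19%.
Line C: construction → 16.01; hydraulic → 16.01.02; new → 16.01.02.03. Scheduled 5%. Umbrial agreement on 16.02.02.02: 16.01.02.03 not covered. → 5%.
Line D: agricultural → 16.02; electrically operated → 16.02.01; new → 16.02.01.01. Scheduled 35%. quota on 16.02.01.01 exhausted → over-quota 57%; Dunmara agreement on 16.02: RVC < 60%. → 57%.
Line E: construction → 16.01; hydraulic → 16.01.02; reconditioned → 16.01.02.02. Scheduled 23%. No special measure applies. → 23%.
Sum: 44% + 19% + 5% + 57% + 23% = 148%.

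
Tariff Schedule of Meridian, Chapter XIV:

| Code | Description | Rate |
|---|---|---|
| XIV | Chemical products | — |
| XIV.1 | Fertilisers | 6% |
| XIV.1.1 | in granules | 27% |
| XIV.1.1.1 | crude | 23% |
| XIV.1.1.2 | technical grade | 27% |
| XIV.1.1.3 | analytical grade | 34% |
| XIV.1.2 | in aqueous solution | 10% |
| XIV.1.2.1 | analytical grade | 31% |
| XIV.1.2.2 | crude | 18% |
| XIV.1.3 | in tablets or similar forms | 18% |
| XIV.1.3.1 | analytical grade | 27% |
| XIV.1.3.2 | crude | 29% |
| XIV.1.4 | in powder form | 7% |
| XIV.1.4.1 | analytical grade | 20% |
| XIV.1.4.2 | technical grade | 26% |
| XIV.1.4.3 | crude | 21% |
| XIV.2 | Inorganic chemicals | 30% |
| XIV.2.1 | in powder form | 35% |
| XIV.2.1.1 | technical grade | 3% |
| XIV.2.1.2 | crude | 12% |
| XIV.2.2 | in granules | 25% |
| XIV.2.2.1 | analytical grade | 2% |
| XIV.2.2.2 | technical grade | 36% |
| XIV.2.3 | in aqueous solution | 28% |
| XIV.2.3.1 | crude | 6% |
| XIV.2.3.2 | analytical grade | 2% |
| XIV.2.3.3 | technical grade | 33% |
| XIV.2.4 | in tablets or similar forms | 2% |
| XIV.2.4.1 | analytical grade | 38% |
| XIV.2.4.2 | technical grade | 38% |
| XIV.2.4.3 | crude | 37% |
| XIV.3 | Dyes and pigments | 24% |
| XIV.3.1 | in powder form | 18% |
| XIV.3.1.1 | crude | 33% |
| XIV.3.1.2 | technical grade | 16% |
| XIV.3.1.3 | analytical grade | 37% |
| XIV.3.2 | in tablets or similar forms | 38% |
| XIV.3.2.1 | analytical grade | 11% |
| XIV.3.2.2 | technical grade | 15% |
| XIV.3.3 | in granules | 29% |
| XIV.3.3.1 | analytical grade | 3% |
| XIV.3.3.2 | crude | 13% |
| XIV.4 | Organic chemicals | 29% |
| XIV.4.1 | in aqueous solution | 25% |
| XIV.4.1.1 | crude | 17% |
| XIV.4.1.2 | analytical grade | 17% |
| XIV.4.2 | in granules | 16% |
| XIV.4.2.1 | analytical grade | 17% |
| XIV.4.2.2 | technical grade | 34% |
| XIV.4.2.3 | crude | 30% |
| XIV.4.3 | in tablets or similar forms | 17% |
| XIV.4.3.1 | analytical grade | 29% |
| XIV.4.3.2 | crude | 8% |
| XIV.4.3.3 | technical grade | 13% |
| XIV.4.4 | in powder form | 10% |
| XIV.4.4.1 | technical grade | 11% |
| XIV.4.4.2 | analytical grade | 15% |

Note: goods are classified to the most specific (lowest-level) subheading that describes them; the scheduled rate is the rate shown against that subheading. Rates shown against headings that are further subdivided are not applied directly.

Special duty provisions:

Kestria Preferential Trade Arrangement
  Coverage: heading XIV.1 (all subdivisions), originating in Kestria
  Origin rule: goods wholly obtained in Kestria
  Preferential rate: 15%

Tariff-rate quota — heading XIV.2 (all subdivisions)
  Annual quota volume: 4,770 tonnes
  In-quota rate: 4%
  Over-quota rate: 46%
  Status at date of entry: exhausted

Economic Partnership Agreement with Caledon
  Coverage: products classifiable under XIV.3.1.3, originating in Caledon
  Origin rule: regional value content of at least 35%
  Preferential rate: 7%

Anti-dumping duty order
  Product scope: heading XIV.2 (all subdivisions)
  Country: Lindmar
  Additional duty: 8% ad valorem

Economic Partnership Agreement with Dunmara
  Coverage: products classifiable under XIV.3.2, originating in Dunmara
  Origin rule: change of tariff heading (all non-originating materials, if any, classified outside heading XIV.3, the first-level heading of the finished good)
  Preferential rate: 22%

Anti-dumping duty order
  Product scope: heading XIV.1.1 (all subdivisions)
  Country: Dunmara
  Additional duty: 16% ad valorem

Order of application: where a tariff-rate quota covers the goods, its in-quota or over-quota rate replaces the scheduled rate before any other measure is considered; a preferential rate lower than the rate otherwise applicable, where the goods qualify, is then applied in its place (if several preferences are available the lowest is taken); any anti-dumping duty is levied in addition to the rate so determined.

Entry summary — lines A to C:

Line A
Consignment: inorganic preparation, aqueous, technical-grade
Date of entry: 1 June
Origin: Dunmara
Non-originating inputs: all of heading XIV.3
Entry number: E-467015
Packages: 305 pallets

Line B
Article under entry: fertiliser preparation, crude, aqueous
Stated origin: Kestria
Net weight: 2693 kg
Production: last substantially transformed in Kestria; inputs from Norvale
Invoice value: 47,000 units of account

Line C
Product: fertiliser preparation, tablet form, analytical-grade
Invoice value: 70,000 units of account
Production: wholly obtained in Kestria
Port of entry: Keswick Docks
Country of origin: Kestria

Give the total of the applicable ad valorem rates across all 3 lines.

79%

Line A: inorganic → XIV.2; aqueous → XIV.2.3; technical-grade → XIV.2.3.3. Scheduled 33%. quota on XIV.2 exhausted → over-quota 46%; Dunmara agreement on XIV.3.2: XIV.2.3.3 not covered. → 46%.
Line B: fertiliser → XIV.1; aqueous → XIV.1.2; crude → XIV.1.2.2. Scheduled 18%. Kestria agreement on XIV.1: not wholly obtained. → 18%.
Line C: fertiliser → XIV.1; tablet form → XIV.1.3; analytical-grade → XIV.1.3.1. Scheduled 27%. Kestria agreement on XIV.1: wholly obtained → 15% available; preferential 15%. → 15%.
Sum: 46% + 18% + 15% = 79%.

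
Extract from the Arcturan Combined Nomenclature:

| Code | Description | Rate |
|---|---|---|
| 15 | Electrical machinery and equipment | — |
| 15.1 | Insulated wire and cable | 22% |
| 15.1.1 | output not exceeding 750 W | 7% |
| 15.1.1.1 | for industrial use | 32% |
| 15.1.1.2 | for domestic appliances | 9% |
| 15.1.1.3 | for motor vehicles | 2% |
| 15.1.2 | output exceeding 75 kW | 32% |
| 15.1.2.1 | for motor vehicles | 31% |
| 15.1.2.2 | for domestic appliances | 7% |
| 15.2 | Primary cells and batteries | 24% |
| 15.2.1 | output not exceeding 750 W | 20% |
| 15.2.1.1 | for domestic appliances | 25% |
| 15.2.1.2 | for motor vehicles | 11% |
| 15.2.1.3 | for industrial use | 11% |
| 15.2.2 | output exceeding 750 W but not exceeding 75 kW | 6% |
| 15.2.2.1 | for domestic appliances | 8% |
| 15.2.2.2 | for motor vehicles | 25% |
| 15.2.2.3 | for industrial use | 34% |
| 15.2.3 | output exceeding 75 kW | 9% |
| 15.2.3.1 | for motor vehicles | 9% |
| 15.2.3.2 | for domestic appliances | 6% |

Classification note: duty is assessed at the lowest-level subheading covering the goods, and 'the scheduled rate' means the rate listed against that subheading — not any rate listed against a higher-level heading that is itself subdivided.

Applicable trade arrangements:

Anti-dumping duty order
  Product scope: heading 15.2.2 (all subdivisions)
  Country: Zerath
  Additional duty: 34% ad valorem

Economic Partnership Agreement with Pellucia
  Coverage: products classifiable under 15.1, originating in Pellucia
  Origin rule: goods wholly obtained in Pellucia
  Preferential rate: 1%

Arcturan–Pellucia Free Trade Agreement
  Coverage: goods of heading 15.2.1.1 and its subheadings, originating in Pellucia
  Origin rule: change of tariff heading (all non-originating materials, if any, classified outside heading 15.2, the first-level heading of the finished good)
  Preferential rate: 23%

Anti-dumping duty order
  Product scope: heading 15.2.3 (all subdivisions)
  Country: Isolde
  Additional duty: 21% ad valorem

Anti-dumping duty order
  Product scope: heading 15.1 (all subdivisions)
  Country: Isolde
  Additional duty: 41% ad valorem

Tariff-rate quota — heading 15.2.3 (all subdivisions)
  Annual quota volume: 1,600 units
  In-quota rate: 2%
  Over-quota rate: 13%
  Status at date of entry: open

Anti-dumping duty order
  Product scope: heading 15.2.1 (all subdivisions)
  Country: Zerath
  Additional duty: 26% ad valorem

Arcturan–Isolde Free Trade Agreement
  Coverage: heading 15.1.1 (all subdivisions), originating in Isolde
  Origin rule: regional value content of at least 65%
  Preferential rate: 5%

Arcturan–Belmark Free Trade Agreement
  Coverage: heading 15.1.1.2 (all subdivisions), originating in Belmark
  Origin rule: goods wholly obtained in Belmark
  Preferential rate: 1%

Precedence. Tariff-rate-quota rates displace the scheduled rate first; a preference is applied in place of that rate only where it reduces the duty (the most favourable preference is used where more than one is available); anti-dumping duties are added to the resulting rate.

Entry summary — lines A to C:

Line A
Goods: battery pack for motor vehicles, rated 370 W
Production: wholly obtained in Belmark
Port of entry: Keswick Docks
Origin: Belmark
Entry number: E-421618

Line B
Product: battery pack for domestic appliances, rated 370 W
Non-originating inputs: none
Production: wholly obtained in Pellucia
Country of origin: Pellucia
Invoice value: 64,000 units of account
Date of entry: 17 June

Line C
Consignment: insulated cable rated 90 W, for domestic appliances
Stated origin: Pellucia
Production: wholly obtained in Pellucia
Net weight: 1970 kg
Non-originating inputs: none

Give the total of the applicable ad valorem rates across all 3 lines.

Line A: battery pack → 15.2; rated 370 W → 15.2.1; for motor vehicles → 15.2.1.2. Scheduled 11%. Belmark agreement on 15.1.1.2: 15.2.1.2 not covered. → 11%.
Line B: battery pack → 15.2; rated 370 W → 15.2.1; for domestic appliances → 15.2.1.1. Scheduled 25%. Pellucia agreement on 15.1: 15.2.1.1 not covered; Pellucia agreement on 15.2.1.1: CTH met → 23% available; preferential 23%. → 23%.
Line C: insulated cable → 15.1; rated 90 W → 15.1.1; for domestic appliances → 15.1.1.2. Scheduled 9%. Pellucia agreement on 15.1: wholly obtained → 1% available; Pellucia agreement on 15.2.1.1: 15.1.1.2 not covered; preferential 1%. → 1%.
Sum: 11% + 23% + 1% = 35%.

35%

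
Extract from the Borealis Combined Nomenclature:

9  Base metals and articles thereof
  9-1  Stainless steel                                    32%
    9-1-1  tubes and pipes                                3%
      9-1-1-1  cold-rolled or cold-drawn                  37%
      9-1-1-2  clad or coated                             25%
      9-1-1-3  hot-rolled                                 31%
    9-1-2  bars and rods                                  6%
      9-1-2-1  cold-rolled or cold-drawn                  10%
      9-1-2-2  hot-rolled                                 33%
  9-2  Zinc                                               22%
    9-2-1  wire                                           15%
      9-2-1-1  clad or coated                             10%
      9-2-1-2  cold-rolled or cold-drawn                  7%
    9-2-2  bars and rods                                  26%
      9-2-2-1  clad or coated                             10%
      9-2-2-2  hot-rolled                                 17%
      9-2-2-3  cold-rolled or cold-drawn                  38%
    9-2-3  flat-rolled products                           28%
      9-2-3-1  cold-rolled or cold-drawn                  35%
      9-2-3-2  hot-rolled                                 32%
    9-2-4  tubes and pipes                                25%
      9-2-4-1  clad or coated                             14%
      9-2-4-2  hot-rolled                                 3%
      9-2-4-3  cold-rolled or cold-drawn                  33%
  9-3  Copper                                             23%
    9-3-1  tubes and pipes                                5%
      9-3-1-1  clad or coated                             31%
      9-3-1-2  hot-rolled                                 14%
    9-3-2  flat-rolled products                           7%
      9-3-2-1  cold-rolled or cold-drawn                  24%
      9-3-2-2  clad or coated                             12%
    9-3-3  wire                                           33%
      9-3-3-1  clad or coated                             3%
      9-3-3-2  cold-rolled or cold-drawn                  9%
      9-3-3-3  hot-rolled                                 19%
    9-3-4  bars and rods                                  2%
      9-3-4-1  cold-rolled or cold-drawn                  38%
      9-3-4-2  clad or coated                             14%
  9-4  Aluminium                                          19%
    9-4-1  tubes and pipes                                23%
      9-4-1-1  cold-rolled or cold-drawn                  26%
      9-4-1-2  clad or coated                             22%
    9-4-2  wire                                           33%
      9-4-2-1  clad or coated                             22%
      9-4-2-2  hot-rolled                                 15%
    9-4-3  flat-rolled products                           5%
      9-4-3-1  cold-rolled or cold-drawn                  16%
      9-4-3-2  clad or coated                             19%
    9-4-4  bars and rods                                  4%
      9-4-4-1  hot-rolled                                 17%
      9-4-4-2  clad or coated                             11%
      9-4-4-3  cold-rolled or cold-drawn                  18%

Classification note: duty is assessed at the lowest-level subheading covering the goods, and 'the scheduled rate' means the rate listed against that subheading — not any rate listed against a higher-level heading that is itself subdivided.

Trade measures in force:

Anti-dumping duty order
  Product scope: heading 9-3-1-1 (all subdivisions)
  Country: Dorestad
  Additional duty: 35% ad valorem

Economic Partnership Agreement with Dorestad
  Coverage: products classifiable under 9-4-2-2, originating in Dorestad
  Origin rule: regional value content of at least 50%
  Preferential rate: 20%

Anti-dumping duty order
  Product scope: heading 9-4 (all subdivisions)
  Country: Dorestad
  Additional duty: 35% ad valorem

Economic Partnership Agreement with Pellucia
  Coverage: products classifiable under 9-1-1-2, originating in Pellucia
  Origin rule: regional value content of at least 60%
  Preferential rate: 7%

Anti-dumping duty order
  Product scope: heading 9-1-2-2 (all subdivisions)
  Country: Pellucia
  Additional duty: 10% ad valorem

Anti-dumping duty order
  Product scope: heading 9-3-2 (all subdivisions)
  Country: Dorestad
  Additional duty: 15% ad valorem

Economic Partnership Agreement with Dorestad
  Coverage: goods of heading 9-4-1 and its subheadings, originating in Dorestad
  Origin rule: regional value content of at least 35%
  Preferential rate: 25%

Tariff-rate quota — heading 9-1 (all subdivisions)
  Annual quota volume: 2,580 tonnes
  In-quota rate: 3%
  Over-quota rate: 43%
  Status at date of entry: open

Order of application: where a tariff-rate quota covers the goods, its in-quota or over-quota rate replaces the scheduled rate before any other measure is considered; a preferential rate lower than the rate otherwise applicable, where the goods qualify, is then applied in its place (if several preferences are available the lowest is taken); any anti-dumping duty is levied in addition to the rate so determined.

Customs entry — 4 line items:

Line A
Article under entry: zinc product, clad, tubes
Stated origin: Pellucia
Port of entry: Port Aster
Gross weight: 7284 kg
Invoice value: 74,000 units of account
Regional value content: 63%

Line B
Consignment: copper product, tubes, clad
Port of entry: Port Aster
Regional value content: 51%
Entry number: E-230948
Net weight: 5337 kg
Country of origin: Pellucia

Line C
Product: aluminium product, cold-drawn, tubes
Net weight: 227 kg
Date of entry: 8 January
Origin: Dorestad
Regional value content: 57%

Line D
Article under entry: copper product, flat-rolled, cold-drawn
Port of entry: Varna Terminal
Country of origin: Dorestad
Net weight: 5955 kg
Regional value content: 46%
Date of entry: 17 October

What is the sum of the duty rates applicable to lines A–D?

144%

Line A: zinc → 9-2; tubes → 9-2-4; clad → 9-2-4-1. Scheduled 14%. Pellucia agreement on 9-1-1-2: 9-2-4-1 not covered. → 14%.
Line B: copper → 9-3; tubes → 9-3-1; clad → 9-3-1-1. Scheduled 31%. Pellucia agreement on 9-1-1-2: 9-3-1-1 not covered. → 31%.
Line C: aluminium → 9-4; tubes → 9-4-1; cold-drawn → 9-4-1-1. Scheduled 26%. Dorestad agreement on 9-4-2-2: 9-4-1-1 not covered; Dorestad agreement on 9-4-1: RVC ≥ 35% → 25% available; preferential 25%; anti-dumping (Dorestad, 9-4): +35%; total 25% + 35% = 60%. → 60%.
Line D: copper → 9-3; flat-rolled → 9-3-2; cold-drawn → 9-3-2-1. Scheduled 24%. Dorestad agreement on 9-4-2-2: 9-3-2-1 not covered; Dorestad agreement on 9-4-1: 9-3-2-1 not covered; anti-dumping (Dorestad, 9-3-2): +15%; total 24% + 15% = 39%. → 39%.
Sum: 14% + 31% + 60% + 39% = 144%.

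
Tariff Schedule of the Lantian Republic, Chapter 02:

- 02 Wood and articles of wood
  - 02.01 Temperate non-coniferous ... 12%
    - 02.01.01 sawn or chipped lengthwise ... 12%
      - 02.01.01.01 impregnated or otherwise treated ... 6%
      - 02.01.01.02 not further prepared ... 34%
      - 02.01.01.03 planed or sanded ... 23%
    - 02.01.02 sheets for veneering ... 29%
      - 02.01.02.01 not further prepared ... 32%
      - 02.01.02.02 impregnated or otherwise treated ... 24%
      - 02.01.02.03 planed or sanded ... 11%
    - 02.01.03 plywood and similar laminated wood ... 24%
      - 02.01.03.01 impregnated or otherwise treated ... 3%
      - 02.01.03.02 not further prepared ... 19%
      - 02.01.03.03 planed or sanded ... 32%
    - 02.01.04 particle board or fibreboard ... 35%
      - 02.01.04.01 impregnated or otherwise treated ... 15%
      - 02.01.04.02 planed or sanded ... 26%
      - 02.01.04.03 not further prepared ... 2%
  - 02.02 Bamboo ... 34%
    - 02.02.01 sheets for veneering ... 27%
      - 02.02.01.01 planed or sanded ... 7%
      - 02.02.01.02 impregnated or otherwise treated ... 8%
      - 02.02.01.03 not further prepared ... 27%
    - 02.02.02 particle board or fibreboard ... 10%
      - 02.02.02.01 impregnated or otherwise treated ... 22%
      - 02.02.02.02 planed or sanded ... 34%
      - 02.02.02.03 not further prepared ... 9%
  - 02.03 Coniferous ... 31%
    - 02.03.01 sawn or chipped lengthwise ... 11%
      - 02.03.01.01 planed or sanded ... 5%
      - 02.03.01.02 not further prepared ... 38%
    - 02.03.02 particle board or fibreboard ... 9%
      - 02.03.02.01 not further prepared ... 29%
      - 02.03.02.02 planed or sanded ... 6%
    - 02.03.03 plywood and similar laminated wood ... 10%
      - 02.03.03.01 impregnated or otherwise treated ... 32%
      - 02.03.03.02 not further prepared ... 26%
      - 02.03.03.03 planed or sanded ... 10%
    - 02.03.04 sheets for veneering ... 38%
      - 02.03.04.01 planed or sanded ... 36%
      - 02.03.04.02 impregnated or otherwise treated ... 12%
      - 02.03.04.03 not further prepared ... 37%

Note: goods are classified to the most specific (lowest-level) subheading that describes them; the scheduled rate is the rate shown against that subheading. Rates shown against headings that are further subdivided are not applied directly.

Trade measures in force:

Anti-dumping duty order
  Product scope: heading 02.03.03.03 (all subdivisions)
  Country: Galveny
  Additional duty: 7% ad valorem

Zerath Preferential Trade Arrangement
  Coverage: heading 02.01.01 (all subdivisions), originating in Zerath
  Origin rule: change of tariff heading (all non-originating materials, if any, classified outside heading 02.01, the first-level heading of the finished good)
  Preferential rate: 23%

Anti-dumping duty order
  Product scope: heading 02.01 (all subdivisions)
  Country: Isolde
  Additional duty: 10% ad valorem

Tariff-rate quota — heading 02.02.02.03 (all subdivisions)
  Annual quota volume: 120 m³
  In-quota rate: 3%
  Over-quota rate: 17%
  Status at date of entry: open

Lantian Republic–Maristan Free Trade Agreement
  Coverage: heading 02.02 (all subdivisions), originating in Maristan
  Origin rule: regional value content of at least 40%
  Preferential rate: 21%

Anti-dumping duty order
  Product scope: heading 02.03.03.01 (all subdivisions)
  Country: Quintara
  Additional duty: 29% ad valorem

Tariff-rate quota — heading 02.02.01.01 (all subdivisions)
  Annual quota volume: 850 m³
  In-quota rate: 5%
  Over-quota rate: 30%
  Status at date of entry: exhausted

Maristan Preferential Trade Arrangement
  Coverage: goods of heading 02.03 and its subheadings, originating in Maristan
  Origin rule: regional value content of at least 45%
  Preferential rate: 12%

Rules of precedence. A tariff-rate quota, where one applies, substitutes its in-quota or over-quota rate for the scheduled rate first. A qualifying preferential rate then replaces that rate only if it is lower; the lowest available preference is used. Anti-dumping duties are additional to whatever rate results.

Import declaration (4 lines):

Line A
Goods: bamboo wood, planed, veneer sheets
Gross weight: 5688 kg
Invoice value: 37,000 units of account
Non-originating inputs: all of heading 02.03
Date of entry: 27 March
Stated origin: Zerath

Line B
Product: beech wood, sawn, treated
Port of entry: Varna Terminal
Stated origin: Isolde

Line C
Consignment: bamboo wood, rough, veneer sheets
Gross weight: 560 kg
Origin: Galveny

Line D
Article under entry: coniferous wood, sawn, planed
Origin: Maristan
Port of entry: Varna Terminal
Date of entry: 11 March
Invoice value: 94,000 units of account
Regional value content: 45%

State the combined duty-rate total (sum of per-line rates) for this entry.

78%

Line A: bamboo → 02.02; veneer sheets → 02.02.01; planed → 02.02.01.01. Scheduled 7%. quota on 02.02.01.01 exhausted → over-quota 30%; Zerath agreement on 02.01.01: 02.02.01.01 not covered. → 30%.
Line B: beech → 02.01; sawn → 02.01.01; treated → 02.01.01.01. Scheduled 6%. anti-dumping (Isolde, 02.01): +10%; total 6% + 10% = 16%. → 16%.
Line C: bamboo → 02.02; veneer sheets → 02.02.01; rough → 02.02.01.03. Scheduled 27%. No special measure applies. → 27%.
Line D: coniferous → 02.03; sawn → 02.03.01; planed → 02.03.01.01. Scheduled 5%. Maristan agreement on 02.02: 02.03.01.01 not covered; Maristan agreement on 02.03: RVC ≥ 45% → 12% available; preference 12% not lower than 5% → no reduction. → 5%.
Sum: 30% + 16% + 27% + 5% = 78%.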